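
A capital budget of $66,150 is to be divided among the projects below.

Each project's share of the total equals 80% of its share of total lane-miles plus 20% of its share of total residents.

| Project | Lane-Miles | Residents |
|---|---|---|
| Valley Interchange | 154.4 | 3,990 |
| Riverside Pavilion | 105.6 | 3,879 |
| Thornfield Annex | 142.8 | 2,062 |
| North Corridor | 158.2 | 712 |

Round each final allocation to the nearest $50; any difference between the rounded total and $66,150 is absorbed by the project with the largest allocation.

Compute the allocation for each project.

Lane-miles total 561; residents total 10,643.
Blended shares (80% lane-miles + 20% residents): Valley Interchange 0.2952; Riverside Pavilion 0.2235; Thornfield Annex 0.2424; North Corridor 0.2390.
Raw shares: Valley Interchange 19,524.64; Riverside Pavilion 14,783.28; Thornfield Annex 16,033.76; North Corridor 15,808.32.
At nearest $50: Valley Interchange $19,500; Riverside Pavilion $14,800; Thornfield Annex $16,050; North Corridor $15,800. Sum = $66,150.
Sum already equals the total — no adjustment.

Valley Interchange: $19,500 | Riverside Pavilion: $14,800 | Thornfield Annex: $16,050 | North Corridor: $15,800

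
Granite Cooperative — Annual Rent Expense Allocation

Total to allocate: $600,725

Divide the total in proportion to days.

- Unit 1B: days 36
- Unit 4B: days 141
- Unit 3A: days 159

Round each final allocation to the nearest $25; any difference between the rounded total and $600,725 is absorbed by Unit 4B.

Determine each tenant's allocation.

Unit 1B: $64,375; Unit 4B: $252,075; Unit 3A: $284,275

Days total: 336.
Pro-rata amounts: Unit 1B 36/336 × $600,725 = 64,363.39; Unit 4B 141/336 × $600,725 = 252,089.96; Unit 3A 159/336 × $600,725 = 284,271.65.
At nearest $25: Unit 1B $64,375; Unit 4B $252,100; Unit 3A $284,275. Sum = $600,750.
Difference $600,725 − $600,750 = −$25 applied to Unit 4B: Unit 4B becomes $252,075.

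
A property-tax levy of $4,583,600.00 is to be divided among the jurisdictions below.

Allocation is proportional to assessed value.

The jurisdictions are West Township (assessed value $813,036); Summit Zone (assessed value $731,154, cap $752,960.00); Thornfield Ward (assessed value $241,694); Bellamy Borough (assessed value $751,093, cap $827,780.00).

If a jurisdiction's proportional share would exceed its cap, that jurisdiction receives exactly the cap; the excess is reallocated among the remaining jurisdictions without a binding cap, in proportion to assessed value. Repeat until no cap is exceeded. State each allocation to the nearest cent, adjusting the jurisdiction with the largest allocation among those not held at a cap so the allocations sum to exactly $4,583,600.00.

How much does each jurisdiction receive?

Assessed value total: 2,536,977.
Unconstrained shares: West Township 1,468,926.1312; Summit Zone 1,320,988.5129; Thornfield Ward 436,672.7087; Bellamy Borough 1,357,012.6473.
Capped: Summit Zone ($752,960.00), Bellamy Borough ($827,780.00); residual $3,002,860.00 reallocated over remaining assessed value 1,054,730.
Remaining shares: West Township 2,314,747.1703 → $2,314,747.17; Thornfield Ward 688,112.8297 → $688,112.83.

West Township: $2,314,747.17 · Summit Zone: $752,960.00 · Thornfield Ward: $688,112.83 · Bellamy Borough: $827,780.00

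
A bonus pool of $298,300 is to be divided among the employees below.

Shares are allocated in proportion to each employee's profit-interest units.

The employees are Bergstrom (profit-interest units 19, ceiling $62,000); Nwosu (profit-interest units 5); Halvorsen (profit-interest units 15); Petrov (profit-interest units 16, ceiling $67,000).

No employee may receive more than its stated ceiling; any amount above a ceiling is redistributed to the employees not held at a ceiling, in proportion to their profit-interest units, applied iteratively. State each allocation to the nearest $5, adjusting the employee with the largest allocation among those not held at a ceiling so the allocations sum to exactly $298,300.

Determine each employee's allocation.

Bergstrom: $62,000; Nwosu: $42,325; Halvorsen: $126,975; Petrov: $67,000

Profit-interest units total: 55.
Proportional shares (ignoring caps): Bergstrom 103,049.09; Nwosu 27,118.18; Halvorsen 81,354.55; Petrov 86,778.18.
Cap binds for Bergstrom ($62,000), Petrov ($67,000); remaining pool $169,300 reallocated over remaining profit-interest units 20.
Remaining shares: Nwosu 42,325.00 → $42,325; Halvorsen 126,975.00 → $126,975.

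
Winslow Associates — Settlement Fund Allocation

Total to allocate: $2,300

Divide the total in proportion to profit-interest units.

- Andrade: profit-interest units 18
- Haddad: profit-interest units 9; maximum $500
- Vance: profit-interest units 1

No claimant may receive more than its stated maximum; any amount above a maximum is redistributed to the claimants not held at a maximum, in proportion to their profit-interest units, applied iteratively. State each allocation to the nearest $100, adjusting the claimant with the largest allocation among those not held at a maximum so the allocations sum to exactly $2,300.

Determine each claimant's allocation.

Profit-interest units total: 28.
Unconstrained shares: Andrade 1,478.57; Haddad 739.29; Vance 82.14.
Cap binds for Haddad ($500); residual $1,800 reallocated over remaining profit-interest units 19.
Remaining shares: Andrade 1,705.26 → $1,700; Vance 94.74 → $100.

Andrade: $1,700 · Haddad: $500 · Vance: $100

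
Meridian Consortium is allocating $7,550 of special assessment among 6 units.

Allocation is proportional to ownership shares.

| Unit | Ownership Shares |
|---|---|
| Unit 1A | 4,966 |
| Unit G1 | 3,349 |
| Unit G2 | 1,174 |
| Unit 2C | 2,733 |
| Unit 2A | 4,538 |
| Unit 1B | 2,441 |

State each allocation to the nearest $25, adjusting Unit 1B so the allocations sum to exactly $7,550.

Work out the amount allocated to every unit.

Unit 1A: $1,950 · Unit G1: $1,325 · Unit G2: $450 · Unit 2C: $1,075 · Unit 2A: $1,775 · Unit 1B: $975

Total ownership shares = 19,201.
Unrounded shares: Unit 1A 4,966/19,201 × $7,550 = 1,952.67; Unit G1 3,349/19,201 × $7,550 = 1,316.86; Unit G2 1,174/19,201 × $7,550 = 461.63; Unit 2C 2,733/19,201 × $7,550 = 1,074.64; Unit 2A 4,538/19,201 × $7,550 = 1,784.38; Unit 1B 2,441/19,201 × $7,550 = 959.82.
After rounding ($25): Unit 1A $1,950; Unit G1 $1,325; Unit G2 $450; Unit 2C $1,075; Unit 2A $1,775; Unit 1B $950. Sum = $7,525.
Difference $7,550 − $7,525 = +$25 applied to Unit 1B: Unit 1B becomes $975.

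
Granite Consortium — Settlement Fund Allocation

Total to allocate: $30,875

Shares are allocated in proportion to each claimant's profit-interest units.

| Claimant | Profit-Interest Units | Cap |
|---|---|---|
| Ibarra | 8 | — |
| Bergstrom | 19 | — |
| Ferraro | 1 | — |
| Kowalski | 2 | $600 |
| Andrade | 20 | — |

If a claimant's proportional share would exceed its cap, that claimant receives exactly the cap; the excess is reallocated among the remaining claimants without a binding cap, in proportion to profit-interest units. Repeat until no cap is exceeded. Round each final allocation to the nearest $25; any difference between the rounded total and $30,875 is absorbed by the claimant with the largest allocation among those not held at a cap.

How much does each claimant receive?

Profit-interest units total: 50.
Pro-rata shares before constraints: Ibarra 4,940.00; Bergstrom 11,732.50; Ferraro 617.50; Kowalski 1,235.00; Andrade 12,350.00.
Cap binds for Kowalski ($600); residual $30,275 reallocated over remaining profit-interest units 48.
Redistributed shares: Ibarra 5,045.83 → $5,050; Bergstrom 11,983.85 → $11,975; Ferraro 630.73 → $625; Andrade 12,614.58 → $12,625.

Ibarra: $5,050; Bergstrom: $11,975; Ferraro: $625; Kowalski: $600; Andrade: $12,625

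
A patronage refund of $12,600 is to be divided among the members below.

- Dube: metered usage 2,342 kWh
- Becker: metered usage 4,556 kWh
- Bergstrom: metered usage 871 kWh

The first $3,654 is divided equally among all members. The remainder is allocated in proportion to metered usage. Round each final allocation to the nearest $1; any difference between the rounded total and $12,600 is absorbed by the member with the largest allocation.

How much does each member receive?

First tranche $3,654 split equally: $1,218 each.
Remainder $8,946 by metered usage (total 7,769): Dube 2,696.81 → $2,697; Becker 5,246.23 → $5,246; Bergstrom 1,002.96 → $1,003.
Totals: Dube $1,218 + $2,697 = $3,915; Becker $1,218 + $5,246 = $6,464; Bergstrom $1,218 + $1,003 = $2,221.

Dube: $3,915 · Becker: $6,464 · Bergstrom: $2,221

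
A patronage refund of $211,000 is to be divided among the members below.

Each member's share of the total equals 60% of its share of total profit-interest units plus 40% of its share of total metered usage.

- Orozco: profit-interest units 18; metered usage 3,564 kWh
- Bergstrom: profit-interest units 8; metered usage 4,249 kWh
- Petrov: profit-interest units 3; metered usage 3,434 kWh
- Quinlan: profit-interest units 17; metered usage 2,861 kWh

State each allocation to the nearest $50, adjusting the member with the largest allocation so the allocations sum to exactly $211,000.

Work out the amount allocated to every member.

Orozco: $70,850 | Bergstrom: $47,450 | Petrov: $28,800 | Quinlan: $63,900

Totals — profit-interest units 46, metered usage 14,108.
Blended shares (60% profit-interest units + 40% metered usage): Orozco 0.3358; Bergstrom 0.2248; Petrov 0.1365; Quinlan 0.3029.
Unrounded shares: Orozco 70,860.48; Bergstrom 47,436.70; Petrov 28,800.16; Quinlan 63,902.66.
Rounded to nearest $50: Orozco $70,850; Bergstrom $47,450; Petrov $28,800; Quinlan $63,900. Sum = $211,000.
No rounding difference to absorb.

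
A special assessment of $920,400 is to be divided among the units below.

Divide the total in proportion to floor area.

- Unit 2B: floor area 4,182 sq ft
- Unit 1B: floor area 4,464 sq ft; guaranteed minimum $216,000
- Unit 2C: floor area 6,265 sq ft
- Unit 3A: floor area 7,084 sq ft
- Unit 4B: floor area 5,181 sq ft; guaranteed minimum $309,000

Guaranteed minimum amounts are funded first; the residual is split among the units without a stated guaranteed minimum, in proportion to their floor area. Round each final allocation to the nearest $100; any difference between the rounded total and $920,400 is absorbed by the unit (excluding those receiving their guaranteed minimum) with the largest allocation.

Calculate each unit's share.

Fund the minimums — Unit 1B $216,000; Unit 4B $309,000. Balance $395,400.
Balance split over remaining floor area 17,531: Unit 2B 94,322.22 → $94,300; Unit 2C 141,302.89 → $141,300; Unit 3A 159,774.89 → $159,800.

Unit 2B: $94,300 | Unit 1B: $216,000 | Unit 2C: $141,300 | Unit 3A: $159,800 | Unit 4B: $309,000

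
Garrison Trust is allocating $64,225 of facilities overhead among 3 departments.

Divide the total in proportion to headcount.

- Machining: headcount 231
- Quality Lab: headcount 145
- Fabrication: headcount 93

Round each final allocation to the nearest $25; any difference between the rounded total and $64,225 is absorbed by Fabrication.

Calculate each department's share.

Total headcount = 469.
Pro-rata amounts: Machining 231/469 × $64,225 = 31,633.21; Quality Lab 145/469 × $64,225 = 19,856.34; Fabrication 93/469 × $64,225 = 12,735.45.
Rounded to nearest $25: Machining $31,625; Quality Lab $19,850; Fabrication $12,725. Sum = $64,200.
Difference $64,225 − $64,200 = +$25 applied to Fabrication: Fabrication becomes $12,750.

Machining: $31,625; Quality Lab: $19,850; Fabrication: $12,750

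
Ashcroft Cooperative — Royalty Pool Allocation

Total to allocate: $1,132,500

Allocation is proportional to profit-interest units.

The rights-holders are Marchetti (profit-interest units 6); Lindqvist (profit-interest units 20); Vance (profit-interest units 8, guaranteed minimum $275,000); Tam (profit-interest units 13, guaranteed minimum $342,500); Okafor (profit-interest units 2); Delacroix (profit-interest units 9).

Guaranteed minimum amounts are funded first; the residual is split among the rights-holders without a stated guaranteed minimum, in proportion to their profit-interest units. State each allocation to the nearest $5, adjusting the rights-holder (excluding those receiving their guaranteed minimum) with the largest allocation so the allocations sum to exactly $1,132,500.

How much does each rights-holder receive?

Guaranteed amounts: Vance $275,000; Tam $342,500. Residual $515,000.
Residual split over remaining profit-interest units 37: Marchetti 83,513.51 → $83,515; Lindqvist 278,378.38 → $278,380; Okafor 27,837.84 → $27,840; Delacroix 125,270.27 → $125,270.
Rounding difference −$5 applied to Lindqvist → $278,375.

Marchetti: $83,515; Lindqvist: $278,375; Vance: $275,000; Tam: $342,500; Okafor: $27,840; Delacroix: $125,270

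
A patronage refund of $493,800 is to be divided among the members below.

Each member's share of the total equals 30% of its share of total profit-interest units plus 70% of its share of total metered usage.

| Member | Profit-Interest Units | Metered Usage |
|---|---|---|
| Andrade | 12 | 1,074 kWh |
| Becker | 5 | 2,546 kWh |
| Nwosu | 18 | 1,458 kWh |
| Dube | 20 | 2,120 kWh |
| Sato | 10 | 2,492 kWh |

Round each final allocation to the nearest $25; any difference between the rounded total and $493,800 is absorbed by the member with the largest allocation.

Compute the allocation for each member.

Totals — profit-interest units 65, metered usage 9,690.
Composite weights (30% profit-interest units + 70% metered usage): Andrade 0.1330; Becker 0.2070; Nwosu 0.1884; Dube 0.2455; Sato 0.2262.
Proportional shares: Andrade 65,660.46; Becker 102,215.86; Nwosu 93,032.91; Dube 121,205.81; Sato 111,684.96.
After rounding ($25): Andrade $65,650; Becker $102,225; Nwosu $93,025; Dube $121,200; Sato $111,675. Sum = $493,775.
Difference $493,800 − $493,775 = +$25 applied to largest allocation (Dube): Dube becomes $121,225.

Andrade: $65,650; Becker: $102,225; Nwosu: $93,025; Dube: $121,225; Sato: $111,675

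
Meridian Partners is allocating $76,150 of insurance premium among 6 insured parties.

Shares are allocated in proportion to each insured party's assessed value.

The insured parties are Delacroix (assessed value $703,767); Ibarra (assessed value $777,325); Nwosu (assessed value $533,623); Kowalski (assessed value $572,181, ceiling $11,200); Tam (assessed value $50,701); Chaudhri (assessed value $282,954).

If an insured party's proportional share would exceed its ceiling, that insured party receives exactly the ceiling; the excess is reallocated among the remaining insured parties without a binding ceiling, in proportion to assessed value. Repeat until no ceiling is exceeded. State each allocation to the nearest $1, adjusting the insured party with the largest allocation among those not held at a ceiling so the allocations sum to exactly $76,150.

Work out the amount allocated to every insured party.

Delacroix: $19,464; Ibarra: $21,499; Nwosu: $14,759; Kowalski: $11,200; Tam: $1,402; Chaudhri: $7,826

Sum of assessed value: 2,920,551.
Pro-rata shares before constraints: Delacroix 18,349.91; Ibarra 20,267.85; Nwosu 13,913.60; Kowalski 14,918.96; Tam 1,321.97; Chaudhri 7,377.70.
Cap binds for Kowalski ($11,200); balance $64,950 reallocated over remaining assessed value 2,348,370.
Remaining shares: Delacroix 19,464.42 → $19,464; Ibarra 21,498.85 → $21,499; Nwosu 14,758.67 → $14,759; Tam 1,402.26 → $1,402; Chaudhri 7,825.80 → $7,826.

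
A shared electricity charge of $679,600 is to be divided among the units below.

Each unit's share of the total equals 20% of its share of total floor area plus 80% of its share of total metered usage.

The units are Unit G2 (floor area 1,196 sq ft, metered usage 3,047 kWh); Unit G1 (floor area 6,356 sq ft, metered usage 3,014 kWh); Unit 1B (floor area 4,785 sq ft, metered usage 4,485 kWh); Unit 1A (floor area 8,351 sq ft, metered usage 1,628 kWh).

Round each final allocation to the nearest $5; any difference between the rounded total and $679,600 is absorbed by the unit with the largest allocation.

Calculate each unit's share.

Totals — floor area 20,688, metered usage 12,174.
Blended shares (20% floor area + 80% metered usage): Unit G2 0.2118; Unit G1 0.2595; Unit 1B 0.3410; Unit 1A 0.1877.
Unrounded shares: Unit G2 143,934.02; Unit G1 176,361.43; Unit 1B 231,733.52; Unit 1A 127,571.04.
After rounding ($5): Unit G2 $143,935; Unit G1 $176,360; Unit 1B $231,735; Unit 1A $127,570. Sum = $679,600.
Rounded total matches; no reconciliation needed.

Unit G2: $143,935 | Unit G1: $176,360 | Unit 1B: $231,735 | Unit 1A: $127,570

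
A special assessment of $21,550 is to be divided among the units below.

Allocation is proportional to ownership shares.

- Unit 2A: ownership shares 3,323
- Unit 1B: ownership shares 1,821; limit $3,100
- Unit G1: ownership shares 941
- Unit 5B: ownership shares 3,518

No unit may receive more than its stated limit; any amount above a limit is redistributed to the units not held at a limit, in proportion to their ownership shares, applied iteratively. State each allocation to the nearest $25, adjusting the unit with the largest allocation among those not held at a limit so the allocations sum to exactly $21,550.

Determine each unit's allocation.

Unit 2A: $7,875 | Unit 1B: $3,100 | Unit G1: $2,225 | Unit 5B: $8,350

Ownership shares total: 9,603.
Unconstrained shares: Unit 2A 7,457.11; Unit 1B 4,086.49; Unit G1 2,111.69; Unit 5B 7,894.71.
Held at cap: Unit 1B ($3,100); remaining pool $18,450 reallocated over remaining ownership shares 7,782.
Remaining shares: Unit 2A 7,878.35 → $7,875; Unit G1 2,230.98 → $2,225; Unit 5B 8,340.67 → $8,350.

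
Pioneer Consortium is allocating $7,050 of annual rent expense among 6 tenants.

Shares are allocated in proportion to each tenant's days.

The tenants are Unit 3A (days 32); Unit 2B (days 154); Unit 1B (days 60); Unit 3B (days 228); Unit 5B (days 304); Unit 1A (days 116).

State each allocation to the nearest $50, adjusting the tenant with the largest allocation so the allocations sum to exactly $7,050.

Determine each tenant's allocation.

Total days = 894.
Raw shares: Unit 3A 32/894 × $7,050 = 252.35; Unit 2B 154/894 × $7,050 = 1,214.43; Unit 1B 60/894 × $7,050 = 473.15; Unit 3B 228/894 × $7,050 = 1,797.99; Unit 5B 304/894 × $7,050 = 2,397.32; Unit 1A 116/894 × $7,050 = 914.77.
At nearest $50: Unit 3A $250; Unit 2B $1,200; Unit 1B $450; Unit 3B $1,800; Unit 5B $2,400; Unit 1A $900. Sum = $7,000.
Difference $7,050 − $7,000 = +$50 applied to largest allocation (Unit 5B): Unit 5B becomes $2,450.

Unit 3A: $250 | Unit 2B: $1,200 | Unit 1B: $450 | Unit 3B: $1,800 | Unit 5B: $2,450 | Unit 1A: $900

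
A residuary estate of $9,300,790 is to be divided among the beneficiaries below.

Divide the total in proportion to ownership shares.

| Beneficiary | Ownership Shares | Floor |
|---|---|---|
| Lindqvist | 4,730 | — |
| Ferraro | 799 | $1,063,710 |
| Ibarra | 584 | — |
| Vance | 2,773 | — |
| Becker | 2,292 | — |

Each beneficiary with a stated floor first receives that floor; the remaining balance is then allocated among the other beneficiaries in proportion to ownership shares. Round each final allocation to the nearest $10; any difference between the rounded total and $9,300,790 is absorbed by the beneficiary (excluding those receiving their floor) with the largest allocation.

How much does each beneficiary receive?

Guaranteed amounts: Ferraro $1,063,710. Remaining pool $8,237,080.
Remaining pool split over remaining ownership shares 10,379: Lindqvist 3,753,867.27 → $3,753,870; Ibarra 463,479.60 → $463,480; Vance 2,200,734.45 → $2,200,730; Becker 1,818,998.69 → $1,819,000.

Lindqvist: $3,753,870; Ferraro: $1,063,710; Ibarra: $463,480; Vance: $2,200,730; Becker: $1,819,000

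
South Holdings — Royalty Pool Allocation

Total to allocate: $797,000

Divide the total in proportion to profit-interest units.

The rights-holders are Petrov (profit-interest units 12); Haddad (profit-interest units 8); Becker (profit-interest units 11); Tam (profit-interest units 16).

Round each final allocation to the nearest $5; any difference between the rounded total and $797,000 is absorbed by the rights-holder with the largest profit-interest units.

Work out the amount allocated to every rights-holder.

Petrov: $203,490 · Haddad: $135,660 · Becker: $186,530 · Tam: $271,320

Sum of profit-interest units: 12 + 8 + 11 + 16 = 47.
Unrounded shares: Petrov 203,489.36; Haddad 135,659.57; Becker 186,531.91; Tam 271,319.15.
Rounded to nearest $5: Petrov $203,490; Haddad $135,660; Becker $186,530; Tam $271,320. Sum = $797,000.
Rounded total matches; no reconciliation needed.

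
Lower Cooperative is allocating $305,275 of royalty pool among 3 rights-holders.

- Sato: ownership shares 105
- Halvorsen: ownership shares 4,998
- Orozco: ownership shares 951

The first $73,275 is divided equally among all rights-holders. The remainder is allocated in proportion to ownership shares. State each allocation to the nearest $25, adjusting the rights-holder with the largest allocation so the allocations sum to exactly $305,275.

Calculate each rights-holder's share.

Sato: $28,450 · Halvorsen: $215,950 · Orozco: $60,875

$73,275 shared equally gives $24,425 per rights-holder.
Remainder $232,000 by ownership shares (total 6,054): Sato 4,023.79 → $4,025; Halvorsen 191,532.21 → $191,525; Orozco 36,444.00 → $36,450.
Totals: Sato $24,425 + $4,025 = $28,450; Halvorsen $24,425 + $191,525 = $215,950; Orozco $24,425 + $36,450 = $60,875.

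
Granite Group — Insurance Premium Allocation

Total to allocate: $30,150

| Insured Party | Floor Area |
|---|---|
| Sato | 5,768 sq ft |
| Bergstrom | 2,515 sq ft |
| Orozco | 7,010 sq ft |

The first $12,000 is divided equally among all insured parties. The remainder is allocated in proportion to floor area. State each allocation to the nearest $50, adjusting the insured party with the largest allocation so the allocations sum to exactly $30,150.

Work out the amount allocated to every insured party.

$12,000 shared equally gives $4,000 per insured party.
Remainder $18,150 by floor area (total 15,293): Sato 6,845.56 → $6,850; Bergstrom 2,984.85 → $3,000; Orozco 8,319.59 → $8,300.
Totals: Sato $4,000 + $6,850 = $10,850; Bergstrom $4,000 + $3,000 = $7,000; Orozco $4,000 + $8,300 = $12,300.

Sato: $10,850 · Bergstrom: $7,000 · Orozco: $12,300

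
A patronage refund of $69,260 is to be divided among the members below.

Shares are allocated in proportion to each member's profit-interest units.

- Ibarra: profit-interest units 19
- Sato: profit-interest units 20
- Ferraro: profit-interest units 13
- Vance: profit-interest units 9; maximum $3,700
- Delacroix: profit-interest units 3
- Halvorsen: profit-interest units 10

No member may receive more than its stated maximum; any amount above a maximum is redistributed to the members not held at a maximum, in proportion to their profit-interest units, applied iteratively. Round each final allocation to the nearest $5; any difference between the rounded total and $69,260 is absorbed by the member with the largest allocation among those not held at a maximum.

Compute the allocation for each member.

Total profit-interest units = 74.
Pro-rata shares before constraints: Ibarra 17,782.97; Sato 18,718.92; Ferraro 12,167.30; Vance 8,423.51; Delacroix 2,807.84; Halvorsen 9,359.46.
Capped: Vance ($3,700); residual $65,560 reallocated over remaining profit-interest units 65.
Remaining shares: Ibarra 19,163.69 → $19,165; Sato 20,172.31 → $20,170; Ferraro 13,112.00 → $13,110; Delacroix 3,025.85 → $3,025; Halvorsen 10,086.15 → $10,085.
Rounding difference +$5 applied to Sato → $20,175.

Ibarra: $19,165; Sato: $20,175; Ferraro: $13,110; Vance: $3,700; Delacroix: $3,025; Halvorsen: $10,085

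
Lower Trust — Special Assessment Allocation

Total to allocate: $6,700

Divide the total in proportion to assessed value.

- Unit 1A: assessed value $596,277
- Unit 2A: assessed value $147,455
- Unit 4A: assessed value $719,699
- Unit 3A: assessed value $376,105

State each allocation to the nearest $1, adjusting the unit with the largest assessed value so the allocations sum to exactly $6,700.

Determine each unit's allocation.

Assessed value total: 596,277 + 147,455 + 719,699 + 376,105 = 1,839,536.
Raw shares: Unit 1A 2,171.77; Unit 2A 537.06; Unit 4A 2,621.30; Unit 3A 1,369.86.
At nearest $1: Unit 1A $2,172; Unit 2A $537; Unit 4A $2,621; Unit 3A $1,370. Sum = $6,700.
No rounding difference to absorb.

Unit 1A: $2,172; Unit 2A: $537; Unit 4A: $2,621; Unit 3A: $1,370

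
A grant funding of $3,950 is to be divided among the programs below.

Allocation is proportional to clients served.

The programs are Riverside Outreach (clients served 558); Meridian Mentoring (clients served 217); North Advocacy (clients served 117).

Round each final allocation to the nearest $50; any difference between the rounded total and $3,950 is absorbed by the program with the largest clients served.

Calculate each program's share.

Riverside Outreach: $2,500; Meridian Mentoring: $950; North Advocacy: $500

Combined clients served = 558 + 217 + 117 = 892.
Pro-rata amounts: Riverside Outreach 2,470.96; Meridian Mentoring 960.93; North Advocacy 518.11.
At nearest $50: Riverside Outreach $2,450; Meridian Mentoring $950; North Advocacy $500. Sum = $3,900.
Difference $3,950 − $3,900 = +$50 applied to largest clients served (Riverside Outreach): Riverside Outreach becomes $2,500.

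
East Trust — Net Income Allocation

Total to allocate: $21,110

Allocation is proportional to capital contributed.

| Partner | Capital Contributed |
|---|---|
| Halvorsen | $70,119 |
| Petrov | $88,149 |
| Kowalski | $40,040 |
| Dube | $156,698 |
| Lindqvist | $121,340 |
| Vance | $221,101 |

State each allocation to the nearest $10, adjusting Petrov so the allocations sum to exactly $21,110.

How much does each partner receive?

Halvorsen: $2,120; Petrov: $2,680; Kowalski: $1,210; Dube: $4,740; Lindqvist: $3,670; Vance: $6,690

Combined capital contributed = 697,447.
Raw shares: Halvorsen 70,119/697,447 × $21,110 = 2,122.33; Petrov 88,149/697,447 × $21,110 = 2,668.05; Kowalski 40,040/697,447 × $21,110 = 1,211.91; Dube 156,698/697,447 × $21,110 = 4,742.86; Lindqvist 121,340/697,447 × $21,110 = 3,672.66; Vance 221,101/697,447 × $21,110 = 6,692.18.
After rounding ($10): Halvorsen $2,120; Petrov $2,670; Kowalski $1,210; Dube $4,740; Lindqvist $3,670; Vance $6,690. Sum = $21,100.
Difference $21,110 − $21,100 = +$10 applied to Petrov: Petrov becomes $2,680.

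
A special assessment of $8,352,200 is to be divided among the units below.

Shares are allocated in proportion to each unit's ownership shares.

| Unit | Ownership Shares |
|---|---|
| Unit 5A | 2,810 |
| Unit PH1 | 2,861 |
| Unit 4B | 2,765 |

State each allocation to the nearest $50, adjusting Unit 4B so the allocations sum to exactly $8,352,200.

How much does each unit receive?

Total ownership shares = 8,436.
Pro-rata amounts: Unit 5A 2,810/8,436 × $8,352,200 = 2,782,086.53; Unit PH1 2,861/8,436 × $8,352,200 = 2,832,579.92; Unit 4B 2,765/8,436 × $8,352,200 = 2,737,533.55.
Rounded to nearest $50: Unit 5A $2,782,100; Unit PH1 $2,832,600; Unit 4B $2,737,550. Sum = $8,352,250.
Difference $8,352,200 − $8,352,250 = −$50 applied to Unit 4B: Unit 4B becomes $2,737,500.

Unit 5A: $2,782,100 · Unit PH1: $2,832,600 · Unit 4B: $2,737,500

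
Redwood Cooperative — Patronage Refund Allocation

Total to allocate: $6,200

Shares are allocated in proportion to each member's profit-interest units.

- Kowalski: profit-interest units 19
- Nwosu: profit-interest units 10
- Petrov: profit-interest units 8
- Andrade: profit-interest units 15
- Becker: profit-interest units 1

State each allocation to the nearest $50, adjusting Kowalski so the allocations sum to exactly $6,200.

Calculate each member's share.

Kowalski: $2,250; Nwosu: $1,150; Petrov: $950; Andrade: $1,750; Becker: $100

Total profit-interest units = 53.
Raw shares: Kowalski 19/53 × $6,200 = 2,222.64; Nwosu 10/53 × $6,200 = 1,169.81; Petrov 8/53 × $6,200 = 935.85; Andrade 15/53 × $6,200 = 1,754.72; Becker 1/53 × $6,200 = 116.98.
At nearest $50: Kowalski $2,200; Nwosu $1,150; Petrov $950; Andrade $1,750; Becker $100. Sum = $6,150.
Difference $6,200 − $6,150 = +$50 applied to Kowalski: Kowalski becomes $2,250.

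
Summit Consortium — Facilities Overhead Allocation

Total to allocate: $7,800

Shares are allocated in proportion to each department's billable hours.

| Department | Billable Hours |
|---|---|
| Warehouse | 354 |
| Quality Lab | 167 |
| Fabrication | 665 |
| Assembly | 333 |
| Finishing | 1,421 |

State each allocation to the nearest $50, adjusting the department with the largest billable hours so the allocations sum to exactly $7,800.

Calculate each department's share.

Billable hours total: 354 + 167 + 665 + 333 + 1,421 = 2,940.
Unrounded shares: Warehouse 939.18; Quality Lab 443.06; Fabrication 1,764.29; Assembly 883.47; Finishing 3,770.00.
Rounded to nearest $50: Warehouse $950; Quality Lab $450; Fabrication $1,750; Assembly $900; Finishing $3,750. Sum = $7,800.
Rounded total matches; no reconciliation needed.

Warehouse: $950 | Quality Lab: $450 | Fabrication: $1,750 | Assembly: $900 | Finishing: $3,750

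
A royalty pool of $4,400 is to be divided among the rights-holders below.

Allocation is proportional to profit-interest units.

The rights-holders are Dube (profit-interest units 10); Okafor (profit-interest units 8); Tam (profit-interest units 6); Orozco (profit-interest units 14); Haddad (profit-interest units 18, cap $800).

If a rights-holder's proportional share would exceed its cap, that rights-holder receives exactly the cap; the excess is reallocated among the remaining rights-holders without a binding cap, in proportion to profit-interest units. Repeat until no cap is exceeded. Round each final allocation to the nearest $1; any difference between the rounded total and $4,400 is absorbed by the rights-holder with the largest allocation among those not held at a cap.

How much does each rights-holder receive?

Dube: $947; Okafor: $758; Tam: $568; Orozco: $1,327; Haddad: $800

Profit-interest units total: 56.
Pro-rata shares before constraints: Dube 785.71; Okafor 628.57; Tam 471.43; Orozco 1,100.00; Haddad 1,414.29.
Capped: Haddad ($800); balance $3,600 reallocated over remaining profit-interest units 38.
Shares after redistribution: Dube 947.37 → $947; Okafor 757.89 → $758; Tam 568.42 → $568; Orozco 1,326.32 → $1,326.
Rounding difference +$1 applied to Orozco → $1,327.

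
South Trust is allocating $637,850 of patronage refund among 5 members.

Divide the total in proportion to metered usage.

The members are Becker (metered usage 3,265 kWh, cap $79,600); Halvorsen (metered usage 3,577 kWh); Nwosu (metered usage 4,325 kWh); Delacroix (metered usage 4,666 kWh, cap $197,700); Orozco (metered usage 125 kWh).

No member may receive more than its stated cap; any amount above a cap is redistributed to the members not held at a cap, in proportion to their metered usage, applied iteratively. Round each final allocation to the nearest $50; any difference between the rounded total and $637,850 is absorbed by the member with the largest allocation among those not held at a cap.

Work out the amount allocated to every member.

Becker: $79,600 | Halvorsen: $160,650 | Nwosu: $194,300 | Delacroix: $197,700 | Orozco: $5,600

Sum of metered usage: 15,958.
Pro-rata shares before constraints: Becker 130,503.84; Halvorsen 142,974.65; Nwosu 172,872.62; Delacroix 186,502.58; Orozco 4,996.32.
Capped: Becker ($79,600); remaining pool $558,250 reallocated over remaining metered usage 12,693.
Capped: Delacroix ($197,700); remaining pool $360,550 reallocated over remaining metered usage 8,027.
Redistributed shares: Halvorsen 160,668.66 → $160,650; Nwosu 194,266.69 → $194,250; Orozco 5,614.64 → $5,600.
Rounding difference +$50 applied to Nwosu → $194,300.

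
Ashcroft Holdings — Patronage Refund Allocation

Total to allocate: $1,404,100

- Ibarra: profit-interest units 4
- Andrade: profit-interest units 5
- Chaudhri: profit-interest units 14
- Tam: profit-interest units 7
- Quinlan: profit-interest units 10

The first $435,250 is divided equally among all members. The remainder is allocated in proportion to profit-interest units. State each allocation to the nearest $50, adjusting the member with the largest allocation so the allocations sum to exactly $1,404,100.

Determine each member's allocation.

Ibarra: $183,950; Andrade: $208,150; Chaudhri: $426,150; Tam: $256,600; Quinlan: $329,250

$435,250 shared equally gives $87,050 per member.
Remainder $968,850 by profit-interest units (total 40): Ibarra 96,885.00 → $96,900; Andrade 121,106.25 → $121,100; Chaudhri 339,097.50 → $339,100; Tam 169,548.75 → $169,550; Quinlan 242,212.50 → $242,200.
Totals: Ibarra $87,050 + $96,900 = $183,950; Andrade $87,050 + $121,100 = $208,150; Chaudhri $87,050 + $339,100 = $426,150; Tam $87,050 + $169,550 = $256,600; Quinlan $87,050 + $242,200 = $329,250.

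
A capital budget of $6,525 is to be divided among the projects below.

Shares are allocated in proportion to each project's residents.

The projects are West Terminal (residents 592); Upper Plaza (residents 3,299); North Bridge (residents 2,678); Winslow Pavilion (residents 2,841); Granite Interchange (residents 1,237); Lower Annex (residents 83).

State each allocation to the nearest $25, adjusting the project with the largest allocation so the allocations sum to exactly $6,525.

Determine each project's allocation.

West Terminal: $350 · Upper Plaza: $2,025 · North Bridge: $1,625 · Winslow Pavilion: $1,725 · Granite Interchange: $750 · Lower Annex: $50

Combined residents = 10,730.
Raw shares: West Terminal 592/10,730 × $6,525 = 360.00; Upper Plaza 3,299/10,730 × $6,525 = 2,006.15; North Bridge 2,678/10,730 × $6,525 = 1,628.51; Winslow Pavilion 2,841/10,730 × $6,525 = 1,727.64; Granite Interchange 1,237/10,730 × $6,525 = 752.23; Lower Annex 83/10,730 × $6,525 = 50.47.
Rounded to nearest $25: West Terminal $350; Upper Plaza $2,000; North Bridge $1,625; Winslow Pavilion $1,725; Granite Interchange $750; Lower Annex $50. Sum = $6,500.
Difference $6,525 − $6,500 = +$25 applied to largest allocation (Upper Plaza): Upper Plaza becomes $2,025.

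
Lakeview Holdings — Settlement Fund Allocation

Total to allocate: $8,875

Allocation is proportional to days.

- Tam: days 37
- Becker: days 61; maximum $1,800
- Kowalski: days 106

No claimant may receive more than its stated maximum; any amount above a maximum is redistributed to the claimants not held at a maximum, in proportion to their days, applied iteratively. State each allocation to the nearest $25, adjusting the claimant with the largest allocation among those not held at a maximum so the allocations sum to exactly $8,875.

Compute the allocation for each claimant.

Days total: 204.
Pro-rata shares before constraints: Tam 1,609.68; Becker 2,653.80; Kowalski 4,611.52.
Held at cap: Becker ($1,800); balance $7,075 reallocated over remaining days 143.
Remaining shares: Tam 1,830.59 → $1,825; Kowalski 5,244.41 → $5,250.

Tam: $1,825 | Becker: $1,800 | Kowalski: $5,250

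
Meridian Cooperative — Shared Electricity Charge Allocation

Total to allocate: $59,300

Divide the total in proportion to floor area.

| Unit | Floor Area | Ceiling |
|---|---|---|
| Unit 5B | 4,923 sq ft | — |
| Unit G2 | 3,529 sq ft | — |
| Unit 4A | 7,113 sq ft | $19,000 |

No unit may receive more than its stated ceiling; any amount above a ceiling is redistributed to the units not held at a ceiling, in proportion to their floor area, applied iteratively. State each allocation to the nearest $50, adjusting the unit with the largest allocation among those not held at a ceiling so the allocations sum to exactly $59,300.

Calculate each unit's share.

Sum of floor area: 15,565.
Pro-rata shares before constraints: Unit 5B 18,755.79; Unit G2 13,444.89; Unit 4A 27,099.32.
Held at cap: Unit 4A ($19,000); residual $40,300 reallocated over remaining floor area 8,452.
Shares after redistribution: Unit 5B 23,473.37 → $23,450; Unit G2 16,826.63 → $16,850.

Unit 5B: $23,450 · Unit G2: $16,850 · Unit 4A: $19,000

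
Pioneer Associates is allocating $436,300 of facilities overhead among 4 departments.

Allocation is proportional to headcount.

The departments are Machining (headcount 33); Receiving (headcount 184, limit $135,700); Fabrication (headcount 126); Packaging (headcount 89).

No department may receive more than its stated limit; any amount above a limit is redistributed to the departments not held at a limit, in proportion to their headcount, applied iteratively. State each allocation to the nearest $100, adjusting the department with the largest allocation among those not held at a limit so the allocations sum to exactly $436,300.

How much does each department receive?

Sum of headcount: 432.
Proportional shares (ignoring caps): Machining 33,328.47; Receiving 185,831.48; Fabrication 127,254.17; Packaging 89,885.88.
Held at cap: Receiving ($135,700); remaining pool $300,600 reallocated over remaining headcount 248.
Remaining shares: Machining 39,999.19 → $40,000; Fabrication 152,724.19 → $152,700; Packaging 107,876.61 → $107,900.

Machining: $40,000 | Receiving: $135,700 | Fabrication: $152,700 | Packaging: $107,900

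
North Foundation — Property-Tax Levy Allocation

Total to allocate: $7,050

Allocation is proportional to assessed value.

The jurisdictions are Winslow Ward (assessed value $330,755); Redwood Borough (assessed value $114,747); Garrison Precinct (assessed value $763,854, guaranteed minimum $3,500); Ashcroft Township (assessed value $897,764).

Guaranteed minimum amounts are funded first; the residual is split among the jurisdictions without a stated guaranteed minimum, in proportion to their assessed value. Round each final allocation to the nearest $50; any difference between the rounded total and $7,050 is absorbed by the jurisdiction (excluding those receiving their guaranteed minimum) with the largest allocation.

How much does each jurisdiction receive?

Minimums first: Garrison Precinct $3,500. Residual $3,550.
Residual split over remaining assessed value 1,343,266: Winslow Ward 874.12 → $850; Redwood Borough 303.25 → $300; Ashcroft Township 2,372.62 → $2,350.
Rounding difference +$50 applied to Ashcroft Township → $2,400.

Winslow Ward: $850; Redwood Borough: $300; Garrison Precinct: $3,500; Ashcroft Township: $2,400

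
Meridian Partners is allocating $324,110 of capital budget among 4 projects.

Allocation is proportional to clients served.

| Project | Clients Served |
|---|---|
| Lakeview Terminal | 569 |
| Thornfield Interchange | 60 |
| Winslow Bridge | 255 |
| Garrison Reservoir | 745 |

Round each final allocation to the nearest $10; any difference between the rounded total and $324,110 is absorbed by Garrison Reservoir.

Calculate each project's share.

Lakeview Terminal: $113,210; Thornfield Interchange: $11,940; Winslow Bridge: $50,740; Garrison Reservoir: $148,220

Total clients served = 1,629.
Unrounded shares: Lakeview Terminal 569/1,629 × $324,110 = 113,209.69; Thornfield Interchange 60/1,629 × $324,110 = 11,937.75; Winslow Bridge 255/1,629 × $324,110 = 50,735.45; Garrison Reservoir 745/1,629 × $324,110 = 148,227.10.
After rounding ($10): Lakeview Terminal $113,210; Thornfield Interchange $11,940; Winslow Bridge $50,740; Garrison Reservoir $148,230. Sum = $324,120.
Difference $324,110 − $324,120 = −$10 applied to Garrison Reservoir: Garrison Reservoir becomes $148,220.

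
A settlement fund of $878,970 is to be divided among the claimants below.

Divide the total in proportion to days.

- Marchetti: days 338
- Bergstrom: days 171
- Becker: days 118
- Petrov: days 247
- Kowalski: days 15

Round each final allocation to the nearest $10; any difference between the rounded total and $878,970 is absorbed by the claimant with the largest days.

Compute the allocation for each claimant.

Combined days = 338 + 171 + 118 + 247 + 15 = 889.
Pro-rata amounts: Marchetti 334,186.57; Bergstrom 169,070.72; Becker 116,668.68; Petrov 244,213.26; Kowalski 14,830.76.
At nearest $10: Marchetti $334,190; Bergstrom $169,070; Becker $116,670; Petrov $244,210; Kowalski $14,830. Sum = $878,970.
No rounding difference to absorb.

Marchetti: $334,190; Bergstrom: $169,070; Becker: $116,670; Petrov: $244,210; Kowalski: $14,830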